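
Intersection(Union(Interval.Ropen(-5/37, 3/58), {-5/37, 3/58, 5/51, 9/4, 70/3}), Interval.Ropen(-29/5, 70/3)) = Union({5/51, 9/4}, Interval(-5/37, 3/58))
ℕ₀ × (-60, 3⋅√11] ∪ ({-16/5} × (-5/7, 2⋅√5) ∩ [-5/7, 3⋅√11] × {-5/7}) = ℕ₀ × (-60, 3⋅√11]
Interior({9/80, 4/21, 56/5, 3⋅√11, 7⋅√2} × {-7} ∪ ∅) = ∅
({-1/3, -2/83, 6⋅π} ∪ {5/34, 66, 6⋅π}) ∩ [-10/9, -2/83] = {-1/3, -2/83}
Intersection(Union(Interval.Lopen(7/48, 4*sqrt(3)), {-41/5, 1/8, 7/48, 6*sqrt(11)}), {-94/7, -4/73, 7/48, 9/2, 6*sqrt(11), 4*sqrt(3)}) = {7/48, 9/2, 6*sqrt(11), 4*sqrt(3)}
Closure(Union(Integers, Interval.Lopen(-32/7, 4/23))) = Union(Integers, Interval(-32/7, 4/23))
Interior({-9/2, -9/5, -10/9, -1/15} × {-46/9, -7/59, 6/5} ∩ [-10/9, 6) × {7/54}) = ∅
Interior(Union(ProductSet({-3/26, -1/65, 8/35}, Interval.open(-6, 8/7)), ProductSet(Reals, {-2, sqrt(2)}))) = EmptySet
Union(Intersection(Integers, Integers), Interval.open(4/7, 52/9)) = Union(Integers, Interval.open(4/7, 52/9))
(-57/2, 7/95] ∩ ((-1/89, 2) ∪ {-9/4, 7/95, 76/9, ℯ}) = {-9/4} ∪ (-1/89, 7/95]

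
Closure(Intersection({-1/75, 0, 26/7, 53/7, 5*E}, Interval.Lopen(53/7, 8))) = EmptySet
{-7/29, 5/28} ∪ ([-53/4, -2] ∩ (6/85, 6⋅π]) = {-7/29, 5/28}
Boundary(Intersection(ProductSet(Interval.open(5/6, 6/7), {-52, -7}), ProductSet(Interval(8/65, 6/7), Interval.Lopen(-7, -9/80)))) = EmptySet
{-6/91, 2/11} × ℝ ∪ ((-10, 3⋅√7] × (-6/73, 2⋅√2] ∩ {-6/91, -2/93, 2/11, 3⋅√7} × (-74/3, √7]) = ({-6/91, 2/11} × ℝ) ∪ ({-6/91, -2/93, 2/11, 3⋅√7} × (-6/73, √7])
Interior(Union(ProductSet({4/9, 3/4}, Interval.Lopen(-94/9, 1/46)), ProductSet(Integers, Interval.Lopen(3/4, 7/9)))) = EmptySet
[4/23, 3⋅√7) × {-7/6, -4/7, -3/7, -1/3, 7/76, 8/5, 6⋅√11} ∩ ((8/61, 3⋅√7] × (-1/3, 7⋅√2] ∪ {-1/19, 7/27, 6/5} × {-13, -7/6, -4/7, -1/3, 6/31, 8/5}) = ({7/27, 6/5} × {-7/6, -4/7, -1/3, 8/5}) ∪ ([4/23, 3⋅√7) × {7/76, 8/5})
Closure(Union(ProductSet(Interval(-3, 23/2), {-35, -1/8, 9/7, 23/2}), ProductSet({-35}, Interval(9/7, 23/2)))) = Union(ProductSet({-35}, Interval(9/7, 23/2)), ProductSet(Interval(-3, 23/2), {-35, -1/8, 9/7, 23/2}))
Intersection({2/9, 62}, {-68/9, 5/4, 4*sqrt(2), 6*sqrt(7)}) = EmptySet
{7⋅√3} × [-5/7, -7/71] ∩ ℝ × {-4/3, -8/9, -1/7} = {7⋅√3} × {-1/7}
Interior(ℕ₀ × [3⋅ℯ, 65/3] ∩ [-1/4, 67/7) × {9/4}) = ∅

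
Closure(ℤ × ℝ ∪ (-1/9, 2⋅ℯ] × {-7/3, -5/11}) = (ℤ × ℝ) ∪ ([-1/9, 2⋅ℯ] × {-7/3, -5/11})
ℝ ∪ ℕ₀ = ℝ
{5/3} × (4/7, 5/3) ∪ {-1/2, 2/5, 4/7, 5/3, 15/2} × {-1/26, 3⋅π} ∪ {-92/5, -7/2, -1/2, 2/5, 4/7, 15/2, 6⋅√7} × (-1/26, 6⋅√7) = ({5/3} × (4/7, 5/3)) ∪ ({-1/2, 2/5, 4/7, 5/3, 15/2} × {-1/26, 3⋅π}) ∪ ({-92/5, -7/2, -1/2, 2/5, 4/7, 15/2, 6⋅√7} × (-1/26, 6⋅√7))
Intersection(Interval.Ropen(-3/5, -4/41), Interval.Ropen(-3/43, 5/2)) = EmptySet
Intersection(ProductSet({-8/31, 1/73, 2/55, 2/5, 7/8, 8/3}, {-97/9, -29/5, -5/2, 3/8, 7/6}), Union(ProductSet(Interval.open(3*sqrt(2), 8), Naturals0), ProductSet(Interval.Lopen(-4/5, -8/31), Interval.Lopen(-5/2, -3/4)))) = EmptySet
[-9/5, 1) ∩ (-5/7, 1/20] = (-5/7, 1/20]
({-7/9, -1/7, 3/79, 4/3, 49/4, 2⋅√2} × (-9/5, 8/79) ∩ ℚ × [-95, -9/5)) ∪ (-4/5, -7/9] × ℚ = (-4/5, -7/9] × ℚ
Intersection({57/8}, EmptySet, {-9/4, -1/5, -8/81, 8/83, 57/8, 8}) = EmptySet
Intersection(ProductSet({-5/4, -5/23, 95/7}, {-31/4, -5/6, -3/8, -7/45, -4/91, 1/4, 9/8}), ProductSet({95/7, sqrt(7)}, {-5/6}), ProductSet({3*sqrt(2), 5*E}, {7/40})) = EmptySet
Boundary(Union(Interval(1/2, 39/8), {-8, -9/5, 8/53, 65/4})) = {-8, -9/5, 8/53, 1/2, 39/8, 65/4}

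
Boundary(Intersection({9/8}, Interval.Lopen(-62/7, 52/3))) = {9/8}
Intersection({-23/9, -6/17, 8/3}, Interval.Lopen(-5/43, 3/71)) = EmptySet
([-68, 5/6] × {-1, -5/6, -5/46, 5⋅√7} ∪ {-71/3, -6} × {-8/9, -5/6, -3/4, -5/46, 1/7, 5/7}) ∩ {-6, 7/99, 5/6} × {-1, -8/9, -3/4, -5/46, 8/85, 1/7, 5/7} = ({-6, 7/99, 5/6} × {-1, -5/46}) ∪ ({-6} × {-8/9, -3/4, -5/46, 1/7, 5/7})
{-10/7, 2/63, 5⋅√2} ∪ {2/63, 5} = {-10/7, 2/63, 5, 5⋅√2}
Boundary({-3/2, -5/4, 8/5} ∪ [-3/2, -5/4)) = {-3/2, -5/4, 8/5}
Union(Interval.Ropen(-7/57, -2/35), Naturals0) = Union(Interval.Ropen(-7/57, -2/35), Naturals0)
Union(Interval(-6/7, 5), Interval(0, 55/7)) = Interval(-6/7, 55/7)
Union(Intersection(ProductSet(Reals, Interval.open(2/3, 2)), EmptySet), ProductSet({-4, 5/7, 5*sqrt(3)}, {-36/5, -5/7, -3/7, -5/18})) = ProductSet({-4, 5/7, 5*sqrt(3)}, {-36/5, -5/7, -3/7, -5/18})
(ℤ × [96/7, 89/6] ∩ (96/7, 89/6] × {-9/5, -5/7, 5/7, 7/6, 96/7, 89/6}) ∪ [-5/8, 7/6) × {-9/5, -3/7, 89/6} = ({14} × {96/7, 89/6}) ∪ ([-5/8, 7/6) × {-9/5, -3/7, 89/6})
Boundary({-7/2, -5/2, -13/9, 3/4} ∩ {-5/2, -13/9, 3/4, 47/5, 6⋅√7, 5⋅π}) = {-5/2, -13/9, 3/4}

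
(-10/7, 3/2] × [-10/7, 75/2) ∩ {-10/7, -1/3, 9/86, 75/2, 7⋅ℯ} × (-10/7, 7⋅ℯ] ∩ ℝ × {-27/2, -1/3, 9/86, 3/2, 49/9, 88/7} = {-1/3, 9/86} × {-1/3, 9/86, 3/2, 49/9, 88/7}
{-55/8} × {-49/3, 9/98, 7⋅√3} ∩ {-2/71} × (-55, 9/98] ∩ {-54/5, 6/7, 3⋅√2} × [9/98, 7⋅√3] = ∅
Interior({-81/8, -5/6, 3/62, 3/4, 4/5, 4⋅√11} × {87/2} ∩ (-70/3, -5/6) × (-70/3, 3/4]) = ∅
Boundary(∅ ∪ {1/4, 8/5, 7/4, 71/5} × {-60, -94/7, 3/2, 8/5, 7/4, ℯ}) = {1/4, 8/5, 7/4, 71/5} × {-60, -94/7, 3/2, 8/5, 7/4, ℯ}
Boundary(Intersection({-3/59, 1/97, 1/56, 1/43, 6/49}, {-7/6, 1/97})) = {1/97}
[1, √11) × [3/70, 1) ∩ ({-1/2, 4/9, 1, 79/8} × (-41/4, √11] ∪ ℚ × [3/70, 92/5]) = (ℚ ∩ [1, √11)) × [3/70, 1)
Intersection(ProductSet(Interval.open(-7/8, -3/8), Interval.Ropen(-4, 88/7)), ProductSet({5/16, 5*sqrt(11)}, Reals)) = EmptySet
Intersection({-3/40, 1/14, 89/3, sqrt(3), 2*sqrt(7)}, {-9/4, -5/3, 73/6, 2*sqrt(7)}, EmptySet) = EmptySet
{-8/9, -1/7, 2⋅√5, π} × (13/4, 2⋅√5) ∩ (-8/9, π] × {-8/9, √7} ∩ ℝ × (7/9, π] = ∅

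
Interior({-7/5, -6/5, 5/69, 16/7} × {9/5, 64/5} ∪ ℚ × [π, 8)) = ∅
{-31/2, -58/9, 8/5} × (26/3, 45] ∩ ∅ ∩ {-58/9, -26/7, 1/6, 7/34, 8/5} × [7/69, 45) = ∅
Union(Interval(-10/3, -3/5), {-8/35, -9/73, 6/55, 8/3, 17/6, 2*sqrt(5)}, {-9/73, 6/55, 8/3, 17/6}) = Union({-8/35, -9/73, 6/55, 8/3, 17/6, 2*sqrt(5)}, Interval(-10/3, -3/5))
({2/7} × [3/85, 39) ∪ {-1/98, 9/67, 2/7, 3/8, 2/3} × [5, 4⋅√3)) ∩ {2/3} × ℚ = {2/3} × (ℚ ∩ [5, 4⋅√3))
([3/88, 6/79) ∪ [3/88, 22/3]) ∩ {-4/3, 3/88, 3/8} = {3/88, 3/8}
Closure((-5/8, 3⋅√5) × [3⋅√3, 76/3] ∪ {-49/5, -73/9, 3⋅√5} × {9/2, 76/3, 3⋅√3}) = ({-49/5, -73/9, 3⋅√5} × {9/2, 76/3, 3⋅√3}) ∪ ([-5/8, 3⋅√5] × [3⋅√3, 76/3])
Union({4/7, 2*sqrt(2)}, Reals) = Reals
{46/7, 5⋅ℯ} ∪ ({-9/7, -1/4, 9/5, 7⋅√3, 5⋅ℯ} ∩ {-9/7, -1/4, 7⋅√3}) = {-9/7, -1/4, 46/7, 7⋅√3, 5⋅ℯ}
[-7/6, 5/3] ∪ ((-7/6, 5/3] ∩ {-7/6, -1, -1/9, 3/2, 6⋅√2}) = [-7/6, 5/3]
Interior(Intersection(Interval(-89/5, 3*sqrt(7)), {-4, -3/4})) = EmptySet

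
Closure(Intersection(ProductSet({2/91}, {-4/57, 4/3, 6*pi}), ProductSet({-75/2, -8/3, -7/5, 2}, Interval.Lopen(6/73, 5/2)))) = EmptySet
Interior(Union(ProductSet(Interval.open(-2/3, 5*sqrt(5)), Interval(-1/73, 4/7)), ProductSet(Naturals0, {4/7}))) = ProductSet(Union(Complement(Interval.open(-2/3, 5*sqrt(5)), Union(Complement(Naturals0, Interval.open(-2/3, 5*sqrt(5))), Naturals0)), Interval.open(-2/3, 5*sqrt(5))), Interval.open(-1/73, 4/7))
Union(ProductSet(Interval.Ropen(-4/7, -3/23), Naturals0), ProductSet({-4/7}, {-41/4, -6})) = Union(ProductSet({-4/7}, {-41/4, -6}), ProductSet(Interval.Ropen(-4/7, -3/23), Naturals0))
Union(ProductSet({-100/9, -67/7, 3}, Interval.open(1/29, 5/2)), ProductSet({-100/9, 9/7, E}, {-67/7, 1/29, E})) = Union(ProductSet({-100/9, -67/7, 3}, Interval.open(1/29, 5/2)), ProductSet({-100/9, 9/7, E}, {-67/7, 1/29, E}))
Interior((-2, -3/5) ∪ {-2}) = (-2, -3/5)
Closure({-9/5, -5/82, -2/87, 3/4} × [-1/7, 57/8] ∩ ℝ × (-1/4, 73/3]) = {-9/5, -5/82, -2/87, 3/4} × [-1/7, 57/8]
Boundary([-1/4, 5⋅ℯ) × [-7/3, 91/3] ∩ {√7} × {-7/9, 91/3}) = {√7} × {-7/9, 91/3}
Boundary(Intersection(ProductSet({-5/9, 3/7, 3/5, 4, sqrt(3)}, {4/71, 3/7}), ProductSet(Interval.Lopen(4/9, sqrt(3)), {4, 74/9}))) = EmptySet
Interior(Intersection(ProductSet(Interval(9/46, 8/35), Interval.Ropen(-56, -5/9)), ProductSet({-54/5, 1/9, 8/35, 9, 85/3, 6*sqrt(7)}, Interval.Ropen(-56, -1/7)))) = EmptySet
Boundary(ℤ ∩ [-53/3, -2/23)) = {-17, -16, …, -1}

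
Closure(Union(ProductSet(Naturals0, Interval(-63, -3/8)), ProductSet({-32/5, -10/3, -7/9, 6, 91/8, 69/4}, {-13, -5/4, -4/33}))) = Union(ProductSet({-32/5, -10/3, -7/9, 6, 91/8, 69/4}, {-13, -5/4, -4/33}), ProductSet(Naturals0, Interval(-63, -3/8)))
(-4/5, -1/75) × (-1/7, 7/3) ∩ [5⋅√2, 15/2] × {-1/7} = ∅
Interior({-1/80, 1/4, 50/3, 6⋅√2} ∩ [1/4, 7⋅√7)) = ∅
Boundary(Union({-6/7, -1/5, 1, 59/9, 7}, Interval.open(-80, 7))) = {-80, 7}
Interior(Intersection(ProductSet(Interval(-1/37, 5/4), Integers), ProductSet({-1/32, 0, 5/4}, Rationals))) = EmptySet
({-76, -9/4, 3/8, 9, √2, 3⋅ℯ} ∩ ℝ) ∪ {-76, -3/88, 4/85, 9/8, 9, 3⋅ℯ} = {-76, -9/4, -3/88, 4/85, 3/8, 9/8, 9, √2, 3⋅ℯ}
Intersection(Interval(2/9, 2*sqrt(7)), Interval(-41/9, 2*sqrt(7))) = Interval(2/9, 2*sqrt(7))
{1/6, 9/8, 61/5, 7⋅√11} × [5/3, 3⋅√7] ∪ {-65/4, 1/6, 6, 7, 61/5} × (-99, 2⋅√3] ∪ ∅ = ({-65/4, 1/6, 6, 7, 61/5} × (-99, 2⋅√3]) ∪ ({1/6, 9/8, 61/5, 7⋅√11} × [5/3, 3⋅√7])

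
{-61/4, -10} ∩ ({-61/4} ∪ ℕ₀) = {-61/4}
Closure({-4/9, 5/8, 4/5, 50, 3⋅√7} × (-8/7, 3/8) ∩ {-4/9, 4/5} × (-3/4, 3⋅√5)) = {-4/9, 4/5} × [-3/4, 3/8]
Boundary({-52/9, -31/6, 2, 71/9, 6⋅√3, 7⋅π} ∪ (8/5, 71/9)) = {-52/9, -31/6, 8/5, 71/9, 6⋅√3, 7⋅π}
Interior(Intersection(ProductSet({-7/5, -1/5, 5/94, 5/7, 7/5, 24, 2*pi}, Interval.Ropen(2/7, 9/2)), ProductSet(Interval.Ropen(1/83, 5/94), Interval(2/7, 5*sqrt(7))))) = EmptySet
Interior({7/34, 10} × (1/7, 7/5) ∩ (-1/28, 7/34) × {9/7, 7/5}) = ∅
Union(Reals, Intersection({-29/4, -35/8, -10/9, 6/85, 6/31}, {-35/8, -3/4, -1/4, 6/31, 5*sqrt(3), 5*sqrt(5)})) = Reals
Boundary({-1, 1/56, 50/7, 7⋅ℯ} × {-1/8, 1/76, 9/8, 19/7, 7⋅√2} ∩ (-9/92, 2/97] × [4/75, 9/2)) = {1/56} × {9/8, 19/7}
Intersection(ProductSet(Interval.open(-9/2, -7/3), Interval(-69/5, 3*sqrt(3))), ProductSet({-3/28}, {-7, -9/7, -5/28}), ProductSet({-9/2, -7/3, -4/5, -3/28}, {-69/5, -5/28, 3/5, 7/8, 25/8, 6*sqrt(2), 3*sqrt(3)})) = EmptySet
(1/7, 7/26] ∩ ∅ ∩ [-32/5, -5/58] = ∅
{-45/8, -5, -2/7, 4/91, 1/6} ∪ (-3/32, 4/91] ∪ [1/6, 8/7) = {-45/8, -5, -2/7} ∪ (-3/32, 4/91] ∪ [1/6, 8/7)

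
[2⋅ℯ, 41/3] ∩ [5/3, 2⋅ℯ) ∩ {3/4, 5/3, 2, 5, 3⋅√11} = ∅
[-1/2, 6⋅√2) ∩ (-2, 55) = [-1/2, 6⋅√2)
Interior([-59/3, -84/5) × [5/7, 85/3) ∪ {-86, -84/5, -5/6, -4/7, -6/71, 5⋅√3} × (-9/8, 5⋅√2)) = (-59/3, -84/5) × (5/7, 85/3)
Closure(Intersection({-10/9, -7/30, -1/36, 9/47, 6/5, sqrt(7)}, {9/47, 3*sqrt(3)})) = {9/47}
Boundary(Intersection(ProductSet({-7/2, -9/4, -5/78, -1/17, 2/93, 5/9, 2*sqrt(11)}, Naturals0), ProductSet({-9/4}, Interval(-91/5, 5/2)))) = ProductSet({-9/4}, Range(0, 3, 1))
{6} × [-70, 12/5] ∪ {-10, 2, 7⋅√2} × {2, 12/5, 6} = ({6} × [-70, 12/5]) ∪ ({-10, 2, 7⋅√2} × {2, 12/5, 6})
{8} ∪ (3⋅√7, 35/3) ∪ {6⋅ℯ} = (3⋅√7, 35/3) ∪ {6⋅ℯ}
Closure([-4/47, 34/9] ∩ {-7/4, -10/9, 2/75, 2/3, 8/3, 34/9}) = {2/75, 2/3, 8/3, 34/9}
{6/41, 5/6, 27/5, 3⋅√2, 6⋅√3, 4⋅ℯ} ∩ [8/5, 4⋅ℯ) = {27/5, 3⋅√2, 6⋅√3}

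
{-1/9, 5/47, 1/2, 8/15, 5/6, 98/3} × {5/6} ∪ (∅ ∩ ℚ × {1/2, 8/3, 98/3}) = {-1/9, 5/47, 1/2, 8/15, 5/6, 98/3} × {5/6}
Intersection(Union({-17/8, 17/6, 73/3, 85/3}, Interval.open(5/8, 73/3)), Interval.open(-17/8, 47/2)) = Interval.open(5/8, 47/2)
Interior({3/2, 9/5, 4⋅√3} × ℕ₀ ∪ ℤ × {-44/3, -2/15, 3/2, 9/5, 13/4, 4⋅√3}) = ∅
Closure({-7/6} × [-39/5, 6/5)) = {-7/6} × [-39/5, 6/5]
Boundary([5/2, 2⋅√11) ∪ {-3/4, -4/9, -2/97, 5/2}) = {-3/4, -4/9, -2/97, 5/2, 2⋅√11}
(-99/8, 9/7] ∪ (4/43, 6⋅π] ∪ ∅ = (-99/8, 6⋅π]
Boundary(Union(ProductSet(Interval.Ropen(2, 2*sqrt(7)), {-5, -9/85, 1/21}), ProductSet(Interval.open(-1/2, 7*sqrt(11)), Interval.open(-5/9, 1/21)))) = Union(ProductSet({-1/2, 7*sqrt(11)}, Interval(-5/9, 1/21)), ProductSet(Interval(-1/2, 7*sqrt(11)), {-5/9, 1/21}), ProductSet(Interval(2, 2*sqrt(7)), {-5, 1/21}))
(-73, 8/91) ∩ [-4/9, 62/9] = [-4/9, 8/91)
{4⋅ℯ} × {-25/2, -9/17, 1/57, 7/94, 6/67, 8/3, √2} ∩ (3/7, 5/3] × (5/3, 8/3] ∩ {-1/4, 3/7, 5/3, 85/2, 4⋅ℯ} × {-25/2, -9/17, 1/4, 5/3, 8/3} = ∅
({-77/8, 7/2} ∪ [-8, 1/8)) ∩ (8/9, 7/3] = ∅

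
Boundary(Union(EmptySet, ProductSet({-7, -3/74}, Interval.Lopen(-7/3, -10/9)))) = ProductSet({-7, -3/74}, Interval(-7/3, -10/9))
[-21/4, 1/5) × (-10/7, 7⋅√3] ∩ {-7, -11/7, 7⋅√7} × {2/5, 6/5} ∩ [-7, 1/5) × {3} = ∅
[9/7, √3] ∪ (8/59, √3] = (8/59, √3]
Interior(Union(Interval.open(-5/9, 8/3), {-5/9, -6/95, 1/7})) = Interval.open(-5/9, 8/3)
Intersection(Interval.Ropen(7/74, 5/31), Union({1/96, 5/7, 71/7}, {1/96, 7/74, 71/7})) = {7/74}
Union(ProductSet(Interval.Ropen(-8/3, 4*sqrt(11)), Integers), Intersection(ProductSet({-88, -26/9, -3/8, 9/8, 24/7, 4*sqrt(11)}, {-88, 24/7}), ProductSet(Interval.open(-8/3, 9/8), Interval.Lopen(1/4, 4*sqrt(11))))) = Union(ProductSet({-3/8}, {24/7}), ProductSet(Interval.Ropen(-8/3, 4*sqrt(11)), Integers))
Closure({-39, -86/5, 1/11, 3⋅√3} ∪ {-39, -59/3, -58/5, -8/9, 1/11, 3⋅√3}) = {-39, -59/3, -86/5, -58/5, -8/9, 1/11, 3⋅√3}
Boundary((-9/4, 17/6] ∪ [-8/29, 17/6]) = {-9/4, 17/6}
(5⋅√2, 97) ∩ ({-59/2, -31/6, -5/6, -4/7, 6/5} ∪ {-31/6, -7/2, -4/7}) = ∅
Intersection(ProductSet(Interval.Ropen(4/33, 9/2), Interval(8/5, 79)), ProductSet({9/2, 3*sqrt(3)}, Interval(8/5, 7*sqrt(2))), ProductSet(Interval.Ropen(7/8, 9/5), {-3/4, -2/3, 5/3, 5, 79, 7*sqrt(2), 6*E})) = EmptySet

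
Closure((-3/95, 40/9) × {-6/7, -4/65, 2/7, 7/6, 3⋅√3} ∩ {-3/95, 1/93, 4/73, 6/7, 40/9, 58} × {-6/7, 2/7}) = {1/93, 4/73, 6/7} × {-6/7, 2/7}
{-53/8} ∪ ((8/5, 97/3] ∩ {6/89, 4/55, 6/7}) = {-53/8}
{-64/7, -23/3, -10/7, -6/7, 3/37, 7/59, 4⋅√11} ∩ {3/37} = {3/37}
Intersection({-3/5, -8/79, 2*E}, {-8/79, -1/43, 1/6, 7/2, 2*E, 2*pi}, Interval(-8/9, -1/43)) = {-8/79}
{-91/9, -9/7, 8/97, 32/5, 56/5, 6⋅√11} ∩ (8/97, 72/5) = {32/5, 56/5}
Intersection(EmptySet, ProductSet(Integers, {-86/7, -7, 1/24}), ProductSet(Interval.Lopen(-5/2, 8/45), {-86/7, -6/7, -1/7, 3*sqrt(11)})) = EmptySet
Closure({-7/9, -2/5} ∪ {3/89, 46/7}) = {-7/9, -2/5, 3/89, 46/7}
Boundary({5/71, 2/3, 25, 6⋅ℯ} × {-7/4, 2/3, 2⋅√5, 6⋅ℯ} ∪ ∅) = {5/71, 2/3, 25, 6⋅ℯ} × {-7/4, 2/3, 2⋅√5, 6⋅ℯ}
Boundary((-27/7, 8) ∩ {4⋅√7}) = ∅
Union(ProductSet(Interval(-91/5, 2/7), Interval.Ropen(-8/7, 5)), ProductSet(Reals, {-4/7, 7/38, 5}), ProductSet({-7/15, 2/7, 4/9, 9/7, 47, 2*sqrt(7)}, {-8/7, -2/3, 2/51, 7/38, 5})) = Union(ProductSet({-7/15, 2/7, 4/9, 9/7, 47, 2*sqrt(7)}, {-8/7, -2/3, 2/51, 7/38, 5}), ProductSet(Interval(-91/5, 2/7), Interval.Ropen(-8/7, 5)), ProductSet(Reals, {-4/7, 7/38, 5}))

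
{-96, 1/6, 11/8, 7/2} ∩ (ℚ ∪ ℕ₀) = {-96, 1/6, 11/8, 7/2}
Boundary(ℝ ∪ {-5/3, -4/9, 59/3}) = ∅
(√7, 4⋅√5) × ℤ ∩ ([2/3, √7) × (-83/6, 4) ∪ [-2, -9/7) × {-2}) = ∅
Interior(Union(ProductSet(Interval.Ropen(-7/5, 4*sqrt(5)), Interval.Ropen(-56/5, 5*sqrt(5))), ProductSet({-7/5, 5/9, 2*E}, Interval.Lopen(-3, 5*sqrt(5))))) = ProductSet(Interval.open(-7/5, 4*sqrt(5)), Interval.open(-56/5, 5*sqrt(5)))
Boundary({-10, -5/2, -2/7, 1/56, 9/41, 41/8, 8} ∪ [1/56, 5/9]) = {-10, -5/2, -2/7, 1/56, 5/9, 41/8, 8}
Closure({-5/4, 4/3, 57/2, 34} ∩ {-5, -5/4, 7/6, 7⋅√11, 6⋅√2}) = {-5/4}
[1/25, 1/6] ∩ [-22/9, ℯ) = [1/25, 1/6]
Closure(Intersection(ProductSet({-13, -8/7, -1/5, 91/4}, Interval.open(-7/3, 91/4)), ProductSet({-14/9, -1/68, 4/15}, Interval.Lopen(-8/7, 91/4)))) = EmptySet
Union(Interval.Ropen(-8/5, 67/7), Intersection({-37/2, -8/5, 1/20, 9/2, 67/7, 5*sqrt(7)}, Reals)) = Union({-37/2, 5*sqrt(7)}, Interval(-8/5, 67/7))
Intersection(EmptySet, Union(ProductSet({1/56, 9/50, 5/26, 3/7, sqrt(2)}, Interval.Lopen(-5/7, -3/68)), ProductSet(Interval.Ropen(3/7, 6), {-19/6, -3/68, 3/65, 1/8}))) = EmptySet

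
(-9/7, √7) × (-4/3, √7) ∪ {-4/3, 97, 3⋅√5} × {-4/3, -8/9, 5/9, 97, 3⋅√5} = ((-9/7, √7) × (-4/3, √7)) ∪ ({-4/3, 97, 3⋅√5} × {-4/3, -8/9, 5/9, 97, 3⋅√5})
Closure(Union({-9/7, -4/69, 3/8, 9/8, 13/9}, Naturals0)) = Union({-9/7, -4/69, 3/8, 9/8, 13/9}, Naturals0)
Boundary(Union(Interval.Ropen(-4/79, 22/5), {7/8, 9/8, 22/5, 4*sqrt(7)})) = {-4/79, 22/5, 4*sqrt(7)}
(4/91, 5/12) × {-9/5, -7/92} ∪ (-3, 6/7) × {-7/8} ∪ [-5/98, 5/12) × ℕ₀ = ([-5/98, 5/12) × ℕ₀) ∪ ((-3, 6/7) × {-7/8}) ∪ ((4/91, 5/12) × {-9/5, -7/92})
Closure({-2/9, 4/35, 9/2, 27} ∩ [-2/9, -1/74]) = {-2/9}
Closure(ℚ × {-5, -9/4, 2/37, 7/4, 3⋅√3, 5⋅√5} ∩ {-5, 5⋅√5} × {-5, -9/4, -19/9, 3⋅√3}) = {-5} × {-5, -9/4, 3⋅√3}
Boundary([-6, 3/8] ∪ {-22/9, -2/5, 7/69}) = {-6, 3/8}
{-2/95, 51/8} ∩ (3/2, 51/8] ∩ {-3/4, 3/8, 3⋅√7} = ∅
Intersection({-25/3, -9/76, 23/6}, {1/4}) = EmptySet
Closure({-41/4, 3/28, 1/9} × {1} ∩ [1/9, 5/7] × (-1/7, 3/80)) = ∅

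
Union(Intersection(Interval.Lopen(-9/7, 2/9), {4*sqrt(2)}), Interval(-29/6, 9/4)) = Interval(-29/6, 9/4)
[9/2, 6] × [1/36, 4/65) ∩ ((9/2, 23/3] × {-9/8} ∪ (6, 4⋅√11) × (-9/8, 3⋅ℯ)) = ∅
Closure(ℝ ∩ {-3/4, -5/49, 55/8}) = {-3/4, -5/49, 55/8}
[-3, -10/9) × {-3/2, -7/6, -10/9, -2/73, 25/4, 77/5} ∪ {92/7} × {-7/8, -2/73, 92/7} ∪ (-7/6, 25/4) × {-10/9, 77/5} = ({92/7} × {-7/8, -2/73, 92/7}) ∪ ((-7/6, 25/4) × {-10/9, 77/5}) ∪ ([-3, -10/9) × {-3/2, -7/6, -10/9, -2/73, 25/4, 77/5})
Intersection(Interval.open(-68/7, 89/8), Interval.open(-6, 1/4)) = Interval.open(-6, 1/4)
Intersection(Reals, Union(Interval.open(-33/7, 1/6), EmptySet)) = Interval.open(-33/7, 1/6)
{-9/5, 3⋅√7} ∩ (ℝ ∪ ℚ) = {-9/5, 3⋅√7}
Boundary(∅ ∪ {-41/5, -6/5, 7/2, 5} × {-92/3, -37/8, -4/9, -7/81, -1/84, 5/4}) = {-41/5, -6/5, 7/2, 5} × {-92/3, -37/8, -4/9, -7/81, -1/84, 5/4}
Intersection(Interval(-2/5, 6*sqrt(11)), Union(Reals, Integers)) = Interval(-2/5, 6*sqrt(11))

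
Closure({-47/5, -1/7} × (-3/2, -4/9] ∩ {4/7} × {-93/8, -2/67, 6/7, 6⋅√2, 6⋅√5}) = ∅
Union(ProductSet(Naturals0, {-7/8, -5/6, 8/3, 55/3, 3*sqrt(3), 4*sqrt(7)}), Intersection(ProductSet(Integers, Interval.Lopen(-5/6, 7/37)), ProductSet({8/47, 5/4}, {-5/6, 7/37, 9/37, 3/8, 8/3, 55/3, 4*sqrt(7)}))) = ProductSet(Naturals0, {-7/8, -5/6, 8/3, 55/3, 3*sqrt(3), 4*sqrt(7)})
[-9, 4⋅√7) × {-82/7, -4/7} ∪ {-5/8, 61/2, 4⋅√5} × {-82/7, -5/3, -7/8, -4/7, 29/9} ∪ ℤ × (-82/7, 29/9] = (ℤ × (-82/7, 29/9]) ∪ ([-9, 4⋅√7) × {-82/7, -4/7}) ∪ ({-5/8, 61/2, 4⋅√5} × {-82/7, -5/3, -7/8, -4/7, 29/9})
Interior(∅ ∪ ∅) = ∅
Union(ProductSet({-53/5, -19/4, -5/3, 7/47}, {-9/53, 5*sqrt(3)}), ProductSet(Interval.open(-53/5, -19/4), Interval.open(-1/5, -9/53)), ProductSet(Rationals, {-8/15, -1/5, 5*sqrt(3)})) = Union(ProductSet({-53/5, -19/4, -5/3, 7/47}, {-9/53, 5*sqrt(3)}), ProductSet(Interval.open(-53/5, -19/4), Interval.open(-1/5, -9/53)), ProductSet(Rationals, {-8/15, -1/5, 5*sqrt(3)}))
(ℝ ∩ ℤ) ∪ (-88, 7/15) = ℤ ∪ [-88, 7/15)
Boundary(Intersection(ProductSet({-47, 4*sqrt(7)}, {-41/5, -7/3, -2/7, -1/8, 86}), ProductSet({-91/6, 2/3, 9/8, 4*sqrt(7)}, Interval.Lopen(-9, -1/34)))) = ProductSet({4*sqrt(7)}, {-41/5, -7/3, -2/7, -1/8})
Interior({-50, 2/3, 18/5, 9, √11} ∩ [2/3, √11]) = ∅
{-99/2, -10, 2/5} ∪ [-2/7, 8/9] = {-99/2, -10} ∪ [-2/7, 8/9]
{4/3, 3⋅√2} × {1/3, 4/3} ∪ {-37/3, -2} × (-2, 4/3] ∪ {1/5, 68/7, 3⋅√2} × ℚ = ({-37/3, -2} × (-2, 4/3]) ∪ ({1/5, 68/7, 3⋅√2} × ℚ) ∪ ({4/3, 3⋅√2} × {1/3, 4/3})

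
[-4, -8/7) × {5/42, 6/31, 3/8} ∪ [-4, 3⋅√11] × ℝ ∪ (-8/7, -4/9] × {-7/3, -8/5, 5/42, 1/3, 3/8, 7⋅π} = [-4, 3⋅√11] × ℝ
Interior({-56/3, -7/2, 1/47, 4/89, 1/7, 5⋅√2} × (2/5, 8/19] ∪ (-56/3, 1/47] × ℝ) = (-56/3, 1/47) × ℝ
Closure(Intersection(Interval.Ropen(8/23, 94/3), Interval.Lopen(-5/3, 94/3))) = Interval(8/23, 94/3)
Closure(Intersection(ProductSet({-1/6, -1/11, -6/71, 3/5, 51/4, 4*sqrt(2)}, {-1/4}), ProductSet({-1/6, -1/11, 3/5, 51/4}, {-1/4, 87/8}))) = ProductSet({-1/6, -1/11, 3/5, 51/4}, {-1/4})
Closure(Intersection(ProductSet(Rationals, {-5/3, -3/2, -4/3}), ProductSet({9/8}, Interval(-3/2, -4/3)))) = ProductSet({9/8}, {-3/2, -4/3})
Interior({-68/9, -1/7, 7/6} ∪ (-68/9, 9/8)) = (-68/9, 9/8)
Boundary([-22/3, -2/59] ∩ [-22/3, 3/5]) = {-22/3, -2/59}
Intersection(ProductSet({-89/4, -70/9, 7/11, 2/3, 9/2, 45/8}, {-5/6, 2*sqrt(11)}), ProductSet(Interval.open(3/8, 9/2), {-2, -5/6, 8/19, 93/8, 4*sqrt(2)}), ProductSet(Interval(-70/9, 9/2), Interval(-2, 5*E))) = ProductSet({7/11, 2/3}, {-5/6})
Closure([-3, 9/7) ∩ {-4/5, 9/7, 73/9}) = {-4/5}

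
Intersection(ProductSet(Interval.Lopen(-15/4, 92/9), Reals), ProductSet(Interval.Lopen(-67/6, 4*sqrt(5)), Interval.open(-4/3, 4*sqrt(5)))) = ProductSet(Interval.Lopen(-15/4, 4*sqrt(5)), Interval.open(-4/3, 4*sqrt(5)))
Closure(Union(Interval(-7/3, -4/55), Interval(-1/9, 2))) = Interval(-7/3, 2)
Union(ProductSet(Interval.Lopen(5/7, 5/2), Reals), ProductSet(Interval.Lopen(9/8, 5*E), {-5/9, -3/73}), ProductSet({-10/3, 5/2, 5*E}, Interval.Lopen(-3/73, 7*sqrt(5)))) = Union(ProductSet({-10/3, 5/2, 5*E}, Interval.Lopen(-3/73, 7*sqrt(5))), ProductSet(Interval.Lopen(5/7, 5/2), Reals), ProductSet(Interval.Lopen(9/8, 5*E), {-5/9, -3/73}))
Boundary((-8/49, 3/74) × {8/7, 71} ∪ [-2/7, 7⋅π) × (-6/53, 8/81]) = ([-8/49, 3/74] × {8/7, 71}) ∪ ({-2/7, 7⋅π} × [-6/53, 8/81]) ∪ ([-2/7, 7⋅π] × {-6/53, 8/81})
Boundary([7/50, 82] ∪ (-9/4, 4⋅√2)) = {-9/4, 82}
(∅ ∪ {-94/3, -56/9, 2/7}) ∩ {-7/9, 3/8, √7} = ∅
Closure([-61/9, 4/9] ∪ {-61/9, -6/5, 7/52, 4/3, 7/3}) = [-61/9, 4/9] ∪ {4/3, 7/3}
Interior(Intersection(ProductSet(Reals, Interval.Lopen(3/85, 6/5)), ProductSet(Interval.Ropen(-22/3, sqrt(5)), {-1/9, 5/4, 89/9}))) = EmptySet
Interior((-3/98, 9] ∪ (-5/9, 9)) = (-5/9, 9)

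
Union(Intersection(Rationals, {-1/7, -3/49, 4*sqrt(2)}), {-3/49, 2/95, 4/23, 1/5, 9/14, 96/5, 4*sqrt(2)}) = {-1/7, -3/49, 2/95, 4/23, 1/5, 9/14, 96/5, 4*sqrt(2)}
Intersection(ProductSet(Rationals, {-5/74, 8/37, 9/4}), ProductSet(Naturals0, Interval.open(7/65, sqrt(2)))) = ProductSet(Naturals0, {8/37})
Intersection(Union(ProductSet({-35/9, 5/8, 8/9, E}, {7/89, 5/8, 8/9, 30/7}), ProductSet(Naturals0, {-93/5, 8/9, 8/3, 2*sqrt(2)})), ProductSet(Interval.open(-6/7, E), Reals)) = Union(ProductSet({5/8, 8/9}, {7/89, 5/8, 8/9, 30/7}), ProductSet(Range(0, 3, 1), {-93/5, 8/9, 8/3, 2*sqrt(2)}))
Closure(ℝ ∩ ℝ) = ℝ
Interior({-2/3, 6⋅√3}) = ∅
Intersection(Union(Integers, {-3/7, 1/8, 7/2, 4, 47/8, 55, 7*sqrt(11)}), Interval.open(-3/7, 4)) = Union({1/8, 7/2}, Range(0, 4, 1))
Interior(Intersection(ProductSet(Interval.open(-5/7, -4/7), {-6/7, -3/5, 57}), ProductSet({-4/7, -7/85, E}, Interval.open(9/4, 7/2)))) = EmptySet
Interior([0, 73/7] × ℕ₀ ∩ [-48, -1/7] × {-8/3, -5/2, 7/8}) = ∅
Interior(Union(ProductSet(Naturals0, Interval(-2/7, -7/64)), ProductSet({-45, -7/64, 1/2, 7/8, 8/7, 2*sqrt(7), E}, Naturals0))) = EmptySet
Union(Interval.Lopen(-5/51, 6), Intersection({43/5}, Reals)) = Union({43/5}, Interval.Lopen(-5/51, 6))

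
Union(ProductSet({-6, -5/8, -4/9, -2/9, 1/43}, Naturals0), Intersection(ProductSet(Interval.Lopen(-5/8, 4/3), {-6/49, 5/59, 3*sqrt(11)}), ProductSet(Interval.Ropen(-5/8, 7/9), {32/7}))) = ProductSet({-6, -5/8, -4/9, -2/9, 1/43}, Naturals0)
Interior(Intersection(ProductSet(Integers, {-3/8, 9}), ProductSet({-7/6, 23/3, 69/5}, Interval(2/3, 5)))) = EmptySet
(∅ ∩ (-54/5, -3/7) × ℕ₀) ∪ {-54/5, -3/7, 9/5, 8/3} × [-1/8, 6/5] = {-54/5, -3/7, 9/5, 8/3} × [-1/8, 6/5]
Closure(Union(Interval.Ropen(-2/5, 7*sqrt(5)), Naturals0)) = Union(Complement(Naturals0, Interval.open(-2/5, 7*sqrt(5))), Interval(-2/5, 7*sqrt(5)), Naturals0)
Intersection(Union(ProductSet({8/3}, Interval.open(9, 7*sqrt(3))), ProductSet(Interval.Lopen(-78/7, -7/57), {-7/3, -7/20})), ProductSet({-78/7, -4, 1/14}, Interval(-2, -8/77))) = ProductSet({-4}, {-7/20})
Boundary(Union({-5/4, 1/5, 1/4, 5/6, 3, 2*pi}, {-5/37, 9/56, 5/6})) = {-5/4, -5/37, 9/56, 1/5, 1/4, 5/6, 3, 2*pi}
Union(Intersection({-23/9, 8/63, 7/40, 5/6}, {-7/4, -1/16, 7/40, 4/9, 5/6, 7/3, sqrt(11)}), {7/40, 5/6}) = {7/40, 5/6}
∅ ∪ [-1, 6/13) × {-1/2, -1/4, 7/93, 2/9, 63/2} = [-1, 6/13) × {-1/2, -1/4, 7/93, 2/9, 63/2}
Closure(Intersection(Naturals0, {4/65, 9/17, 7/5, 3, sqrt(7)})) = {3}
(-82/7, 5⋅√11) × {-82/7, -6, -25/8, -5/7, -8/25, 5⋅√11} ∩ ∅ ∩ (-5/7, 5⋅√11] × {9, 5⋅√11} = ∅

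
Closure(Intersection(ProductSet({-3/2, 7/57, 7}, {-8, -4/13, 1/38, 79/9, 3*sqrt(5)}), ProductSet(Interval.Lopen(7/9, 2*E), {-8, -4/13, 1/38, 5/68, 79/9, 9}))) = EmptySet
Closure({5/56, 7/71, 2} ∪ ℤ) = ℤ ∪ {5/56, 7/71}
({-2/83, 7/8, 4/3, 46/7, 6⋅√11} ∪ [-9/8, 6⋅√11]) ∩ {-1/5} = {-1/5}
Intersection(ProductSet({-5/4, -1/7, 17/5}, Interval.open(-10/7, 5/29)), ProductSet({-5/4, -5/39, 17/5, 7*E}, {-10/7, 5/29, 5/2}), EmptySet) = EmptySet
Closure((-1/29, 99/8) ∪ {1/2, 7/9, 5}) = [-1/29, 99/8]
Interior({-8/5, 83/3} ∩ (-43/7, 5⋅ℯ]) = ∅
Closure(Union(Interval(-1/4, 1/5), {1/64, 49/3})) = Union({49/3}, Interval(-1/4, 1/5))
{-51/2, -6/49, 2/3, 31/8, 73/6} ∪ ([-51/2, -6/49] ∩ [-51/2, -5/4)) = [-51/2, -5/4) ∪ {-6/49, 2/3, 31/8, 73/6}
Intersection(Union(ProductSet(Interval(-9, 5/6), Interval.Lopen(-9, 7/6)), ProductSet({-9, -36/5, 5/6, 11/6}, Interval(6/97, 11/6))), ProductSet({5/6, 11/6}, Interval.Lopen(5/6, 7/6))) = ProductSet({5/6, 11/6}, Interval.Lopen(5/6, 7/6))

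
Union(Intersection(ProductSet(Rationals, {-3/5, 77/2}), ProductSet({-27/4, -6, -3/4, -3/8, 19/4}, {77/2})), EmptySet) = ProductSet({-27/4, -6, -3/4, -3/8, 19/4}, {77/2})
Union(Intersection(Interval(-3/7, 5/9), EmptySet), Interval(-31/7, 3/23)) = Interval(-31/7, 3/23)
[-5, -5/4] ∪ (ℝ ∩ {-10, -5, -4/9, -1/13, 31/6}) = {-10, -4/9, -1/13, 31/6} ∪ [-5, -5/4]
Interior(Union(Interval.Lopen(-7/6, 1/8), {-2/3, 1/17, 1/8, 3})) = Interval.open(-7/6, 1/8)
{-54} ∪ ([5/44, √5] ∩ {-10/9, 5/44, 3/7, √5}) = {-54, 5/44, 3/7, √5}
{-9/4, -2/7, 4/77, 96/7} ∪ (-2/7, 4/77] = {-9/4, 96/7} ∪ [-2/7, 4/77]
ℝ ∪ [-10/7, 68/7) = (-∞, ∞)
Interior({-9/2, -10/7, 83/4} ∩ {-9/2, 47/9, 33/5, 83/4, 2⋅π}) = ∅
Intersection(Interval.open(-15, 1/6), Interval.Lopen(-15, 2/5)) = Interval.open(-15, 1/6)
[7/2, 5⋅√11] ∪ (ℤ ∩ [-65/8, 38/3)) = {-8, -7, …, 12} ∪ [7/2, 5⋅√11]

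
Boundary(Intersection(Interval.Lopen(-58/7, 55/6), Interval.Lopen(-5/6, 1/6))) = {-5/6, 1/6}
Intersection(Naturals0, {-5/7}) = EmptySet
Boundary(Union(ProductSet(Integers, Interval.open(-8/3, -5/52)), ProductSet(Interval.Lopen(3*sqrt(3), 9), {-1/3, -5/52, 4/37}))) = Union(ProductSet(Integers, Interval(-8/3, -5/52)), ProductSet(Interval(3*sqrt(3), 9), {-1/3, -5/52, 4/37}))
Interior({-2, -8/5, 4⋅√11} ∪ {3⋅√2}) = ∅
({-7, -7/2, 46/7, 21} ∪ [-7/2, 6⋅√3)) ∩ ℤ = {-7, 21} ∪ {-3, -2, …, 10}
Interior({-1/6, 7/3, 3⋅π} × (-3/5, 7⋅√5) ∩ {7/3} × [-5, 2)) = ∅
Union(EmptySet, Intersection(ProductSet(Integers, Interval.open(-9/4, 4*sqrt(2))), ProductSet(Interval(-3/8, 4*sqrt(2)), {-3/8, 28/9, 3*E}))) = ProductSet(Range(0, 6, 1), {-3/8, 28/9})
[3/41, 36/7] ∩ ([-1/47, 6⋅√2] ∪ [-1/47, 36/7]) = [3/41, 36/7]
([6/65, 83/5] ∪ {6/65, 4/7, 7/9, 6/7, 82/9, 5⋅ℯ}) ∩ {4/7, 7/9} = {4/7, 7/9}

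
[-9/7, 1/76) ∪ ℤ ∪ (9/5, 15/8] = ℤ ∪ [-9/7, 1/76) ∪ (9/5, 15/8]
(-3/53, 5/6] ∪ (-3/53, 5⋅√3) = (-3/53, 5⋅√3)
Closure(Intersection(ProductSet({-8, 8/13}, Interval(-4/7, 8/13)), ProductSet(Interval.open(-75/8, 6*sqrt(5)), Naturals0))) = ProductSet({-8, 8/13}, Range(0, 1, 1))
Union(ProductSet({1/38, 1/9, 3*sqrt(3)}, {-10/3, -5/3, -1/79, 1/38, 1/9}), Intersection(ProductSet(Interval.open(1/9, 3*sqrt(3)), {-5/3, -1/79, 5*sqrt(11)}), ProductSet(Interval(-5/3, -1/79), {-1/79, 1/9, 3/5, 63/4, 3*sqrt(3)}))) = ProductSet({1/38, 1/9, 3*sqrt(3)}, {-10/3, -5/3, -1/79, 1/38, 1/9})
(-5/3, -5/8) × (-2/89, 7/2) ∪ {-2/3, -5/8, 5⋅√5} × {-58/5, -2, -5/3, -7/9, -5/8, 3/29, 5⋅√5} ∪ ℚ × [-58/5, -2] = (ℚ × [-58/5, -2]) ∪ ((-5/3, -5/8) × (-2/89, 7/2)) ∪ ({-2/3, -5/8, 5⋅√5} × {-58/5, -2, -5/3, -7/9, -5/8, 3/29, 5⋅√5})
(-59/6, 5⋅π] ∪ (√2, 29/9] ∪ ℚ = ℚ ∪ [-59/6, 5⋅π]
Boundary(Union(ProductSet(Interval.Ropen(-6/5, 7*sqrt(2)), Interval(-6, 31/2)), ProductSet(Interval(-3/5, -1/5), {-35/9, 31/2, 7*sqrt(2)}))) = Union(ProductSet({-6/5, 7*sqrt(2)}, Interval(-6, 31/2)), ProductSet(Interval(-6/5, 7*sqrt(2)), {-6, 31/2}))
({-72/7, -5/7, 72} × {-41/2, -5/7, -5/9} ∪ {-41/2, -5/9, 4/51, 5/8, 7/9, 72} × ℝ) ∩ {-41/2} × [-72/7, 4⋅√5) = {-41/2} × [-72/7, 4⋅√5)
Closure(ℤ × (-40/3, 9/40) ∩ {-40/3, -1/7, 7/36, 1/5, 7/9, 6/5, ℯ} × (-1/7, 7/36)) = ∅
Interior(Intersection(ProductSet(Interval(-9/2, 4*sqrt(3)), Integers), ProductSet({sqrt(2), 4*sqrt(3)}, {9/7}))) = EmptySet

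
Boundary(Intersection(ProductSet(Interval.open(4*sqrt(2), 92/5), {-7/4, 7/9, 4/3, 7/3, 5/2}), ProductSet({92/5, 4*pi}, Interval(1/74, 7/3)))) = ProductSet({4*pi}, {7/9, 4/3, 7/3})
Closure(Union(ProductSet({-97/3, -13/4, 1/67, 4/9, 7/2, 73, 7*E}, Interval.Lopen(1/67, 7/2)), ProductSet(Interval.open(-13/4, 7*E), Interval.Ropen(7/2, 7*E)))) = Union(ProductSet({-13/4, 7*E}, Interval(7/2, 7*E)), ProductSet({-97/3, -13/4, 1/67, 4/9, 7/2, 73, 7*E}, Interval(1/67, 7/2)), ProductSet(Interval(-13/4, 7*E), {7/2, 7*E}), ProductSet(Interval.open(-13/4, 7*E), Interval.Ropen(7/2, 7*E)))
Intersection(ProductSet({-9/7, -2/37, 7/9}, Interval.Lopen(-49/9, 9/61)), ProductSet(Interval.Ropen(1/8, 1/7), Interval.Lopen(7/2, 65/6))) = EmptySet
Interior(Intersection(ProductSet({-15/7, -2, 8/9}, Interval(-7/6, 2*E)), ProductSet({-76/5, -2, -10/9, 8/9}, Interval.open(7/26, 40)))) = EmptySet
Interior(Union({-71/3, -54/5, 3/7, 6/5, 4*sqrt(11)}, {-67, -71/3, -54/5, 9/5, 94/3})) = EmptySet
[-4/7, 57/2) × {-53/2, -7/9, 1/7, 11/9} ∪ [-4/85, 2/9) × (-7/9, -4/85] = ([-4/7, 57/2) × {-53/2, -7/9, 1/7, 11/9}) ∪ ([-4/85, 2/9) × (-7/9, -4/85])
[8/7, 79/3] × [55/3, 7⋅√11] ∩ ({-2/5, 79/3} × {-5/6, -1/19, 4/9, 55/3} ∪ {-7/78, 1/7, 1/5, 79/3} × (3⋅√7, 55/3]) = {79/3} × {55/3}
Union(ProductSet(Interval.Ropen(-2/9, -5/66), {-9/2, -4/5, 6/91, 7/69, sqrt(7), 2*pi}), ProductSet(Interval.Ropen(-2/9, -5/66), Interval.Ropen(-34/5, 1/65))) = ProductSet(Interval.Ropen(-2/9, -5/66), Union({6/91, 7/69, sqrt(7), 2*pi}, Interval.Ropen(-34/5, 1/65)))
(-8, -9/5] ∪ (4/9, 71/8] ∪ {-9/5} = (-8, -9/5] ∪ (4/9, 71/8]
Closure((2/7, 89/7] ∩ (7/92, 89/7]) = [2/7, 89/7]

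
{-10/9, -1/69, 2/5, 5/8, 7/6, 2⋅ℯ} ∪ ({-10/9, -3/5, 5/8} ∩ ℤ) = {-10/9, -1/69, 2/5, 5/8, 7/6, 2⋅ℯ}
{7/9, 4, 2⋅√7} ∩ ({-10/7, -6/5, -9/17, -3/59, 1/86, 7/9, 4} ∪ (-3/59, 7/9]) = {7/9, 4}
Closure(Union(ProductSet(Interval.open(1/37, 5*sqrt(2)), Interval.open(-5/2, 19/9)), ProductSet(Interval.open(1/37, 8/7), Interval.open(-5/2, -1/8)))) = Union(ProductSet({1/37, 5*sqrt(2)}, Interval(-5/2, 19/9)), ProductSet(Interval(1/37, 5*sqrt(2)), {-5/2, 19/9}), ProductSet(Interval.open(1/37, 5*sqrt(2)), Interval.open(-5/2, 19/9)))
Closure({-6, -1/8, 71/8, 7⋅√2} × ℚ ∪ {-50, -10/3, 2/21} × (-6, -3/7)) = ({-50, -10/3, 2/21} × [-6, -3/7]) ∪ ({-6, -1/8, 71/8, 7⋅√2} × ℝ)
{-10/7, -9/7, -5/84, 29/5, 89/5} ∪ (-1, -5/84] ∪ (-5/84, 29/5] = {-10/7, -9/7, 89/5} ∪ (-1, 29/5]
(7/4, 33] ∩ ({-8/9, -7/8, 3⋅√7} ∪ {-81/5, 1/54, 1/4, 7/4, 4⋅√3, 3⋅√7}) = {4⋅√3, 3⋅√7}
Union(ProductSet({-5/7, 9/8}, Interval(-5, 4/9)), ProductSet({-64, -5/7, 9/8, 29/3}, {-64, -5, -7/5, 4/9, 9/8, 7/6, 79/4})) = Union(ProductSet({-5/7, 9/8}, Interval(-5, 4/9)), ProductSet({-64, -5/7, 9/8, 29/3}, {-64, -5, -7/5, 4/9, 9/8, 7/6, 79/4}))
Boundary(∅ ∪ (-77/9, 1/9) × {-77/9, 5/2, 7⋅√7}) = [-77/9, 1/9] × {-77/9, 5/2, 7⋅√7}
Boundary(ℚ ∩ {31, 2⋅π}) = {31}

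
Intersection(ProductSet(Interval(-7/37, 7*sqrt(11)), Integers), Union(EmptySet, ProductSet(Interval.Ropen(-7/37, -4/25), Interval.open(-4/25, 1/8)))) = ProductSet(Interval.Ropen(-7/37, -4/25), Range(0, 1, 1))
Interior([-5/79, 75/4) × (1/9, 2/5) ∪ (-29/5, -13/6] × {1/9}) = (-5/79, 75/4) × (1/9, 2/5)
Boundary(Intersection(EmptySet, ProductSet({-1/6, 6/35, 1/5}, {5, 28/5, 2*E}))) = EmptySet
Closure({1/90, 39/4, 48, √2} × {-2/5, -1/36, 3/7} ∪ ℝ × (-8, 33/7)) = ℝ × [-8, 33/7]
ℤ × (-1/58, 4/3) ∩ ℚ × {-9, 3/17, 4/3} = ℤ × {3/17}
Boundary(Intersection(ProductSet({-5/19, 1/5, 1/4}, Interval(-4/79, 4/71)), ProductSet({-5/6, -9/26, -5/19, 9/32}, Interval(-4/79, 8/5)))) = ProductSet({-5/19}, Interval(-4/79, 4/71))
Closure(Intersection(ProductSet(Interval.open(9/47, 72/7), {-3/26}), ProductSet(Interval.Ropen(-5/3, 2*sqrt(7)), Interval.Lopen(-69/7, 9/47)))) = ProductSet(Interval(9/47, 2*sqrt(7)), {-3/26})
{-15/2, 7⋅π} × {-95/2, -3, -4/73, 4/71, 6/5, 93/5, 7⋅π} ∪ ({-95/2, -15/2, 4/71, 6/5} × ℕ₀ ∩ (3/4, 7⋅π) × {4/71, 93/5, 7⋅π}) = {-15/2, 7⋅π} × {-95/2, -3, -4/73, 4/71, 6/5, 93/5, 7⋅π}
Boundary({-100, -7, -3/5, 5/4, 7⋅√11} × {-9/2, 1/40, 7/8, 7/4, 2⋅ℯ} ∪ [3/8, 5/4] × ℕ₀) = ([3/8, 5/4] × ℕ₀) ∪ ({-100, -7, -3/5, 5/4, 7⋅√11} × {-9/2, 1/40, 7/8, 7/4, 2⋅ℯ})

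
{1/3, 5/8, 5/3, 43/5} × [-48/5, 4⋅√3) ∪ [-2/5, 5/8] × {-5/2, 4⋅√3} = ([-2/5, 5/8] × {-5/2, 4⋅√3}) ∪ ({1/3, 5/8, 5/3, 43/5} × [-48/5, 4⋅√3))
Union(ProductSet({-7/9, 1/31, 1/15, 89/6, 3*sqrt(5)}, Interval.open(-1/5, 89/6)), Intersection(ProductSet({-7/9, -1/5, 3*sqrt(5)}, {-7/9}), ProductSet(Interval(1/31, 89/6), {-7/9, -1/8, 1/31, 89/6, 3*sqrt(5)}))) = Union(ProductSet({3*sqrt(5)}, {-7/9}), ProductSet({-7/9, 1/31, 1/15, 89/6, 3*sqrt(5)}, Interval.open(-1/5, 89/6)))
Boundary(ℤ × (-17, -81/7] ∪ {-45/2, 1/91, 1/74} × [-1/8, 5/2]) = (ℤ × [-17, -81/7]) ∪ ({-45/2, 1/91, 1/74} × [-1/8, 5/2])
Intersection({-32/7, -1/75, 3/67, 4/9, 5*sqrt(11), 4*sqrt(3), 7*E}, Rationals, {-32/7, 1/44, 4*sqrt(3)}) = {-32/7}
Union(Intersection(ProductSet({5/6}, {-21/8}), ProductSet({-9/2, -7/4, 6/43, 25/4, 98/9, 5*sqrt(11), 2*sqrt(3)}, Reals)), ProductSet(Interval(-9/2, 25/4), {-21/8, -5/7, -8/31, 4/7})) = ProductSet(Interval(-9/2, 25/4), {-21/8, -5/7, -8/31, 4/7})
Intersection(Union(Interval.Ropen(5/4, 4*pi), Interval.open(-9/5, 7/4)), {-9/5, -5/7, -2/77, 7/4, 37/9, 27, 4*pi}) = {-5/7, -2/77, 7/4, 37/9}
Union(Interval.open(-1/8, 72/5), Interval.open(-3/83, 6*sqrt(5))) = Interval.open(-1/8, 72/5)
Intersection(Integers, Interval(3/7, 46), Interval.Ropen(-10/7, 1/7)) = EmptySet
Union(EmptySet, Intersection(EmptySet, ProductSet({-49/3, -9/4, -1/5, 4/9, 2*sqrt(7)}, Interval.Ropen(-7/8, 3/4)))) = EmptySet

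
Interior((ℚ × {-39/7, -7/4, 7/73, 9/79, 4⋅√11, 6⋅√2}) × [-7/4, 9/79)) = ∅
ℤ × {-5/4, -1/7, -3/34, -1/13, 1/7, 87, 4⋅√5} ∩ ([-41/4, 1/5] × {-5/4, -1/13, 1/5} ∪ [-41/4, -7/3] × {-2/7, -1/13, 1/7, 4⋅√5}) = ({-10, -9, …, 0} × {-5/4, -1/13}) ∪ ({-10, -9, …, -3} × {-1/13, 1/7, 4⋅√5})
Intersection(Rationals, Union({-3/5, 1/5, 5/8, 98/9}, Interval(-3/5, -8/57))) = Union({1/5, 5/8, 98/9}, Intersection(Interval(-3/5, -8/57), Rationals))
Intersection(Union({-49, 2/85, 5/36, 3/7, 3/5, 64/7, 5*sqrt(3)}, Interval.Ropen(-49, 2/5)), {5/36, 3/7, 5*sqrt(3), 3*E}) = {5/36, 3/7, 5*sqrt(3)}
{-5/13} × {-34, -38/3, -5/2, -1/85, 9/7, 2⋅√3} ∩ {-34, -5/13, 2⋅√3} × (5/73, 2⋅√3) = {-5/13} × {9/7}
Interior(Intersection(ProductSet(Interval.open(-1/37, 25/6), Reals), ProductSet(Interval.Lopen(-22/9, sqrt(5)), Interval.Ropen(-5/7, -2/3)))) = ProductSet(Interval.open(-1/37, sqrt(5)), Interval.open(-5/7, -2/3))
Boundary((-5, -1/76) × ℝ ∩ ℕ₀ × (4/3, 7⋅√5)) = ∅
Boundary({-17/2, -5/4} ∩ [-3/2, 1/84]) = {-5/4}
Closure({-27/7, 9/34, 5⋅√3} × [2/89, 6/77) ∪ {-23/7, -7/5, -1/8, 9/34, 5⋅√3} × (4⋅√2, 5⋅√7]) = ({-27/7, 9/34, 5⋅√3} × [2/89, 6/77]) ∪ ({-23/7, -7/5, -1/8, 9/34, 5⋅√3} × [4⋅√2, 5⋅√7])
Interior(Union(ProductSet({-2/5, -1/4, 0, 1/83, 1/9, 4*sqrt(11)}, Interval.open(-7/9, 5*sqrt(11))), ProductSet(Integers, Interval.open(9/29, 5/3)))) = EmptySet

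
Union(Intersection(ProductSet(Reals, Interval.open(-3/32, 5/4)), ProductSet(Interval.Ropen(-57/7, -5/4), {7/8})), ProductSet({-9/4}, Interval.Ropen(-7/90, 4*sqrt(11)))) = Union(ProductSet({-9/4}, Interval.Ropen(-7/90, 4*sqrt(11))), ProductSet(Interval.Ropen(-57/7, -5/4), {7/8}))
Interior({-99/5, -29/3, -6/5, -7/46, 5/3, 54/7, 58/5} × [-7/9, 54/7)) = ∅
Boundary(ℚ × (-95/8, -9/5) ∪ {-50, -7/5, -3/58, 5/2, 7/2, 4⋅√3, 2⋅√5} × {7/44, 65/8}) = (ℝ × [-95/8, -9/5]) ∪ ({-50, -7/5, -3/58, 5/2, 7/2, 4⋅√3, 2⋅√5} × {7/44, 65/8})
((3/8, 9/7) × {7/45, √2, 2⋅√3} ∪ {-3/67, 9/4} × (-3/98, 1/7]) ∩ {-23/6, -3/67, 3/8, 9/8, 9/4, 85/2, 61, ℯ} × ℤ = {-3/67, 9/4} × {0}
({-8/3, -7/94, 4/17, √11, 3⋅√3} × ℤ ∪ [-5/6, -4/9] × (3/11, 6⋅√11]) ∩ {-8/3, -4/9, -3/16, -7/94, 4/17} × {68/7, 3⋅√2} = {-4/9} × {68/7, 3⋅√2}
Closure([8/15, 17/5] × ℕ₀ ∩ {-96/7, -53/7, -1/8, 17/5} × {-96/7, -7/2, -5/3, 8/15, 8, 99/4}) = {17/5} × {8}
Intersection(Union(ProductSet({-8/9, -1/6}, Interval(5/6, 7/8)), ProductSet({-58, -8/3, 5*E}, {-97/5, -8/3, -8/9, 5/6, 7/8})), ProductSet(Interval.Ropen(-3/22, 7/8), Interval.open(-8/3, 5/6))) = EmptySet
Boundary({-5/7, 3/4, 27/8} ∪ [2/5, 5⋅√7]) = {-5/7, 2/5, 5⋅√7}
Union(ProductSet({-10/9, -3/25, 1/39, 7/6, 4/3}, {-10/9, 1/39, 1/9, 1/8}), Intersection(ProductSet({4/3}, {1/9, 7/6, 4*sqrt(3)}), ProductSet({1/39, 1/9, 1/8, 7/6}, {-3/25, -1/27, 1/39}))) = ProductSet({-10/9, -3/25, 1/39, 7/6, 4/3}, {-10/9, 1/39, 1/9, 1/8})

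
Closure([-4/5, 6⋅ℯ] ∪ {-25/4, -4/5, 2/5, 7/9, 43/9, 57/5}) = {-25/4} ∪ [-4/5, 6⋅ℯ]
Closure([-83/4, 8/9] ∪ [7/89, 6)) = [-83/4, 6]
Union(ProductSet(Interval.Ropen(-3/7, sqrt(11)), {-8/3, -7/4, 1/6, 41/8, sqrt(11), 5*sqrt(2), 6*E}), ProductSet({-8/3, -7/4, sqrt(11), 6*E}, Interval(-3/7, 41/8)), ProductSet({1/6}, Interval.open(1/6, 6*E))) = Union(ProductSet({1/6}, Interval.open(1/6, 6*E)), ProductSet({-8/3, -7/4, sqrt(11), 6*E}, Interval(-3/7, 41/8)), ProductSet(Interval.Ropen(-3/7, sqrt(11)), {-8/3, -7/4, 1/6, 41/8, sqrt(11), 5*sqrt(2), 6*E}))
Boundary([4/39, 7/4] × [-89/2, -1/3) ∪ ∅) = ({4/39, 7/4} × [-89/2, -1/3]) ∪ ([4/39, 7/4] × {-89/2, -1/3})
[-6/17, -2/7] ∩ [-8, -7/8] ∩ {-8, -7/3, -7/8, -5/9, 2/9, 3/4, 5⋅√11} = ∅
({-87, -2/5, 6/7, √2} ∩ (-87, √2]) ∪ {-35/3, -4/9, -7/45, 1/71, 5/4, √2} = {-35/3, -4/9, -2/5, -7/45, 1/71, 6/7, 5/4, √2}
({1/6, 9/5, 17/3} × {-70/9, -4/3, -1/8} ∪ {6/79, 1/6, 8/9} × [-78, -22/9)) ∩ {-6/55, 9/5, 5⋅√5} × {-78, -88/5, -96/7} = ∅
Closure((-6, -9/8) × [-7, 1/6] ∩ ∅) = ∅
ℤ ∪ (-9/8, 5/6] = ℤ ∪ (-9/8, 5/6]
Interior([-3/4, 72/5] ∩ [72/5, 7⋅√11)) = ∅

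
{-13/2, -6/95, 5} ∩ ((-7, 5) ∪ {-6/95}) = {-13/2, -6/95}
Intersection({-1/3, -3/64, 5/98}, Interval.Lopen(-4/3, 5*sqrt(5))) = {-1/3, -3/64, 5/98}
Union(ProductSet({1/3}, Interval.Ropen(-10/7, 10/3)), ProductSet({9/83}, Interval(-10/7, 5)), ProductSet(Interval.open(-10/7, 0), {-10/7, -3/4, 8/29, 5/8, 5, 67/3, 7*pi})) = Union(ProductSet({9/83}, Interval(-10/7, 5)), ProductSet({1/3}, Interval.Ropen(-10/7, 10/3)), ProductSet(Interval.open(-10/7, 0), {-10/7, -3/4, 8/29, 5/8, 5, 67/3, 7*pi}))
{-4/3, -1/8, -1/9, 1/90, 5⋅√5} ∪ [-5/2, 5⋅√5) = [-5/2, 5⋅√5]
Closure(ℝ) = ℝ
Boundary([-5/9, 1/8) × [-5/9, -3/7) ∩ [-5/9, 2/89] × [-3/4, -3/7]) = ({-5/9, 2/89} × [-5/9, -3/7]) ∪ ([-5/9, 2/89] × {-5/9, -3/7})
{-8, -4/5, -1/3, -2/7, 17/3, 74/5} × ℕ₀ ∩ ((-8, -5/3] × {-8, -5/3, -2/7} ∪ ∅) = ∅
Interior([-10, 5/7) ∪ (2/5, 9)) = (-10, 9)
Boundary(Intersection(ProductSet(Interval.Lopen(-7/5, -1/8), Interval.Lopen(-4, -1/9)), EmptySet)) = EmptySet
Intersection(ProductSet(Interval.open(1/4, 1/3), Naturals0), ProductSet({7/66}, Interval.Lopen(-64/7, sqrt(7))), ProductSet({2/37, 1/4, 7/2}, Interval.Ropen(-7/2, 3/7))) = EmptySet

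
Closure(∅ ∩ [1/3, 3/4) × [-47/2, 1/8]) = ∅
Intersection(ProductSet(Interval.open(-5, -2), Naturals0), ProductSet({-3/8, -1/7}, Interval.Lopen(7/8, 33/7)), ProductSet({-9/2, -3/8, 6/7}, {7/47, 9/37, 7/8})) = EmptySet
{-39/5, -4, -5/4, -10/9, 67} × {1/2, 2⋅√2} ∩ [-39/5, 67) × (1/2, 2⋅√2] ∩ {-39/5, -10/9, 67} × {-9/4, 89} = ∅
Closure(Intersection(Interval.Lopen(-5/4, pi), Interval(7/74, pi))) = Interval(7/74, pi)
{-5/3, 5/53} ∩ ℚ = {-5/3, 5/53}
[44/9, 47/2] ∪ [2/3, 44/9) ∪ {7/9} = [2/3, 47/2]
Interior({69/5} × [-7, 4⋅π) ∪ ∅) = ∅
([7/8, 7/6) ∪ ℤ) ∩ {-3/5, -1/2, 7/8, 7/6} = {7/8}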